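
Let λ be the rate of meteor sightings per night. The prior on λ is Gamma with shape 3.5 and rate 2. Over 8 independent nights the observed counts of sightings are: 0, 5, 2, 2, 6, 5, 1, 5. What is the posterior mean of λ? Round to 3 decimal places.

Total count ∑xᵢ = 26 over n = 8 nights.
Gamma is conjugate to the Poisson likelihood: posterior is Gamma(shape = 3.5+26 = 29.5, rate = 2+8 = 10).
Posterior mean = shape/rate = 29.5/10 = 2.950.

Posterior mean ≈ 2.950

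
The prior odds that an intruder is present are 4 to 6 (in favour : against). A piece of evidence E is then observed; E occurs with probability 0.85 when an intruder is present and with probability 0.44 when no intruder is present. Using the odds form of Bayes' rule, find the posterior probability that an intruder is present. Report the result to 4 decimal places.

Prior odds = 4/6 = 0.66667. In log-odds, ln(0.66667) = -0.40547.
Add log likelihood ratio: ln(1.9318) = 0.65846.
Posterior log-odds = 0.25300, so posterior odds = exp(0.25300) = 1.2879. Converting, P(H|E) = 1.2879/2.2879 = 0.5629.

Posterior probability ≈ 0.5629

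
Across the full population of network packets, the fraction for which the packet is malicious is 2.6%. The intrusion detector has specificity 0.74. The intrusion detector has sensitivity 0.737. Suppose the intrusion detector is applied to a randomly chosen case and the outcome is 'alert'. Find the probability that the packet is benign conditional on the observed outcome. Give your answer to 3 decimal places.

Write H for 'the packet is malicious'. Prior odds H:¬H = 0.026/0.974 = 0.026694. For the 'alert' outcome, the likelihood ratio is 0.737/0.26 = 2.8346.
Posterior odds = 0.026694 × 2.8346 = 0.075667, so P(H|E) = 0.075667/(1+0.075667) = 0.070. Then P(¬H|E) = 1 − 0.070 = 0.930.

P(¬H | E) ≈ 0.930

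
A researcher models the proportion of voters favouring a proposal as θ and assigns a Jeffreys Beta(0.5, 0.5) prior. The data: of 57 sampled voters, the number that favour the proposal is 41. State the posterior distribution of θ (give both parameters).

Posterior: Beta(41.5, 16.5)

The binomial likelihood is conjugate to the Beta prior: with 41 successes and 16 failures, the posterior is Beta(0.5+41, 0.5+16) = Beta(41.5, 16.5).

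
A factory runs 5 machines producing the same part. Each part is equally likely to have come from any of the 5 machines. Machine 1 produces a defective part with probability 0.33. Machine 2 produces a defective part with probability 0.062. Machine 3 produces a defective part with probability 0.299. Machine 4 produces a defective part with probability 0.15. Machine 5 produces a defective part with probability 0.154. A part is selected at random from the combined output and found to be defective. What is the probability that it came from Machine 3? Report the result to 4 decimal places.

Posterior probability ≈ 0.3005

P(defective|M1) = 0.33; P(defective|M2) = 0.062; P(defective|M3) = 0.299; P(defective|M4) = 0.15; P(defective|M5) = 0.154.
Prior × likelihood for each source: 0.2·0.33=0.06600, 0.2·0.062=0.01240, 0.2·0.299=0.05980, 0.2·0.15=0.03000, 0.2·0.154=0.03080. Summing gives P(defective) = 0.19900.
P(Machine 3 | defective) = 0.05980 / 0.19900 = 0.3005.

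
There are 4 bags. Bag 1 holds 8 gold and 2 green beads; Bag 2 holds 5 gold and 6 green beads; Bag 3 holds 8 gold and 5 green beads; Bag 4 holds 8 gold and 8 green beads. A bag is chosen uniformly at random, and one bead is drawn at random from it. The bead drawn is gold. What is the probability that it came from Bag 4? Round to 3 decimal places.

P(gold|Bag 1) = 0.8; P(gold|Bag 2) = 0.4545; P(gold|Bag 3) = 0.6154; P(gold|Bag 4) = 0.5.
Prior × likelihood for each source: 0.25·0.8=0.2000, 0.25·0.4545=0.1136, 0.25·0.6154=0.1538, 0.25·0.5=0.1250. Summing gives P(gold) = 0.59248.
P(Bag 4 | gold) = 0.1250 / 0.59248 = 0.211.

Posterior probability ≈ 0.211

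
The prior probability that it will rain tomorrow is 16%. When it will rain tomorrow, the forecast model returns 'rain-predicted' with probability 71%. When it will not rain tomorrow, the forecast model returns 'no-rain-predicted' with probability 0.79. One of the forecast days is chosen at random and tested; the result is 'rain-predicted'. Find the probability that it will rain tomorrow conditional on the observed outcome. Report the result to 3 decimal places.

P(H | E) ≈ 0.392

Let H be the event that it will rain tomorrow. P(H) = 0.16, so P(¬H) = 0.84. With E the 'rain-predicted' result, P(E|H) = 0.71 and P(E|¬H) = 0.21.
P(E) = 0.71·0.16 + 0.21·0.84 = 0.11360 + 0.17640 = 0.29000.
By Bayes' theorem, P(H|E) = 0.11360 / 0.29000 = 0.392.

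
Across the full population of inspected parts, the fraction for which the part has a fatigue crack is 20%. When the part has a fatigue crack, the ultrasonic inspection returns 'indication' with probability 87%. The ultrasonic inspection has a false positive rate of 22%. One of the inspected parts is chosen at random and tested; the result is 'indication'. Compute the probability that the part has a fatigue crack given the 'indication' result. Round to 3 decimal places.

Write H for 'the part has a fatigue crack'. Prior odds H:¬H = 0.2/0.8 = 0.25000. For the 'indication' outcome, the likelihood ratio is 0.87/0.22 = 3.9545.
Posterior odds = 0.25000 × 3.9545 = 0.98864, so P(H|E) = 0.98864/(1+0.98864) = 0.497.

P(H | E) ≈ 0.497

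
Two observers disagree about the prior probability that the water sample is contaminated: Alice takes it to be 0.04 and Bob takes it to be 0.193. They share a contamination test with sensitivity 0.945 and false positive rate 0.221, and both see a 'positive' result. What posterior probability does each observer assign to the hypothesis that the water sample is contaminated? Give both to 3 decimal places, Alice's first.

Alice: 0.151; Bob: 0.506

P('+'|H) = 0.945, P('+'|¬H) = 0.221.
Alice: numerator 0.945·0.04 = 0.037800; evidence = 0.037800+0.221·0.96 = 0.24996; posterior = 0.151.
Bob: numerator 0.945·0.193 = 0.18238; evidence = 0.18238+0.221·0.807 = 0.36073; posterior = 0.506.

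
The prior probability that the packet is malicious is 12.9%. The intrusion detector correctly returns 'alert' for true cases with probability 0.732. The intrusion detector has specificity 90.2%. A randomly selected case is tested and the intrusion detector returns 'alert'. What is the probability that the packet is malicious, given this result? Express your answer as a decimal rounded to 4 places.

P(H | E) ≈ 0.5252

Let H be the event that the packet is malicious. P(H) = 0.129, so P(¬H) = 0.871. With E the 'alert' result, P(E|H) = 0.732 and P(E|¬H) = 0.098.
P(E) = 0.732·0.129 + 0.098·0.871 = 0.094428 + 0.085358 = 0.17979.
By Bayes' theorem, P(H|E) = 0.094428 / 0.17979 = 0.5252.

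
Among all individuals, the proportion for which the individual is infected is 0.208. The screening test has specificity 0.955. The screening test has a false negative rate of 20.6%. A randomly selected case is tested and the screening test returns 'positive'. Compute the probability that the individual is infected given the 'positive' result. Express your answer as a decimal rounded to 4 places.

P(H | E) ≈ 0.8225

Write H for 'the individual is infected'. Prior odds H:¬H = 0.208/0.792 = 0.26263. For the 'positive' outcome, the likelihood ratio is 0.794/0.045 = 17.644.
Posterior odds = 0.26263 × 17.644 = 4.6339, so P(H|E) = 4.6339/(1+4.6339) = 0.8225.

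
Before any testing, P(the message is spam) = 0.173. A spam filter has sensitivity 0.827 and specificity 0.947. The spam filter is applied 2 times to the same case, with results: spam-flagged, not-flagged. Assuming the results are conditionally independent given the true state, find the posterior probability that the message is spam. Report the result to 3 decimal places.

Let H be the event that the message is spam; start with P(H) = 0.173. P('spam-flagged'|H) = 0.827, P('spam-flagged'|¬H) = 0.053.
Update on result 1 ('spam-flagged'): P(H) ← 0.827·0.1730 / (0.827·0.1730 + 0.053·0.8270) = 0.14307/0.18690 = 0.7655.
Update on result 2 ('not-flagged'): P(H) ← 0.173·0.7655 / (0.173·0.7655 + 0.947·0.2345) = 0.13243/0.35451 = 0.3736.

Posterior P(H) ≈ 0.374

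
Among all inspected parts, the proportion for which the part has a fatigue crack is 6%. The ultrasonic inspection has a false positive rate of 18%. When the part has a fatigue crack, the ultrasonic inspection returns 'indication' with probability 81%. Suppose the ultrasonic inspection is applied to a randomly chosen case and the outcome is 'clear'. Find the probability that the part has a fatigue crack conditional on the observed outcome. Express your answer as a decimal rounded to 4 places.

P(H | E) ≈ 0.0146

Let H be the event that the part has a fatigue crack. P(H) = 0.06, so P(¬H) = 0.94. With E the 'clear' result, P(E|H) = 0.19 and P(E|¬H) = 0.82.
P(E) = 0.19·0.06 + 0.82·0.94 = 0.011400 + 0.77080 = 0.78220.
By Bayes' theorem, P(H|E) = 0.011400 / 0.78220 = 0.0146.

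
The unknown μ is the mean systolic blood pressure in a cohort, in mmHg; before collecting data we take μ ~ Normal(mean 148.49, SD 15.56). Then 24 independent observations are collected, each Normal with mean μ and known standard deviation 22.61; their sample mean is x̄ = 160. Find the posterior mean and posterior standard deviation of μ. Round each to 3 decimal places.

With known σ, the Normal prior is conjugate. Weight on the data is w = (n/σ²)/(n/σ² + 1/τ₀²) = 0.0469472/(0.0469472+0.00413029) = 0.91914.
Posterior mean = w·x̄ + (1−w)·μ₀ = 0.91914·160 + 0.080863·148.49 = 159.069. Posterior variance = 1/(0.0469472+0.00413029) = 19.5781, so SD = 4.425.

Posterior mean ≈ 159.069; posterior SD ≈ 4.425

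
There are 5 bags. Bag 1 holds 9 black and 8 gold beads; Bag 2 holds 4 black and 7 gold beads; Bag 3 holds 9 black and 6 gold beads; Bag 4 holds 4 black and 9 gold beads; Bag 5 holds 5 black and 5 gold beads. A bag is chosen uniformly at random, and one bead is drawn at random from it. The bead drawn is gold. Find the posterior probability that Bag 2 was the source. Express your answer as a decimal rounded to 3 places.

Tabulate prior·likelihood by source: [1] prior 0.2, lik 0.4706, product 0.09412; [2] prior 0.2, lik 0.6364, product 0.1273; [3] prior 0.2, lik 0.4, product 0.08000; [4] prior 0.2, lik 0.6923, product 0.1385; [5] prior 0.2, lik 0.5, product 0.1000.
Normalizing constant = 0.53985; the posterior for Bag 2 is its product over the sum, 0.1273/0.53985 = 0.236.

Posterior probability ≈ 0.236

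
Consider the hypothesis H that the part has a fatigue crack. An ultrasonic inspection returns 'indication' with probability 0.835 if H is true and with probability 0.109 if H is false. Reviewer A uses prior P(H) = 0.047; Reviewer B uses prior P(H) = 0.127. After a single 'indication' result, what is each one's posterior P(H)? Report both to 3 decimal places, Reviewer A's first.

The likelihood ratio for an 'indication' result is 0.835/0.109 = 7.6606.
Reviewer A: prior odds 0.047/0.953 = 0.049318; posterior odds 0.37780; posterior probability 0.274.
Reviewer B: prior odds 0.127/0.873 = 0.14548; posterior odds 1.1144; posterior probability 0.527.

Reviewer A: 0.274; Reviewer B: 0.527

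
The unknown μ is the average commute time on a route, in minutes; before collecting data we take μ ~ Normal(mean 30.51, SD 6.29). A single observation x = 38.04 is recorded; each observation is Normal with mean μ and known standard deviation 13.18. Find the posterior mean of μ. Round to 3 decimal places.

Prior precision 1/τ₀² = 1/6.29² = 0.0252754; data precision n/σ² = 1/13.18² = 0.00575664.
Posterior precision = 0.0252754 + 0.00575664 = 0.0310321.
Posterior mean = (0.0252754·30.51 + 0.00575664·38.04) / 0.0310321 = 31.907.

Posterior mean ≈ 31.907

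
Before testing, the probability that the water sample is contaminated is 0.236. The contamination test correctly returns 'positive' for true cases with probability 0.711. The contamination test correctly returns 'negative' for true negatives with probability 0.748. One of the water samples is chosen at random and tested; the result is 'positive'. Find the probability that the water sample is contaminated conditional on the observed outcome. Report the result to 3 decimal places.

Let H be the event that the water sample is contaminated. P(H) = 0.236, so P(¬H) = 0.764. With E the 'positive' result, P(E|H) = 0.711 and P(E|¬H) = 0.252.
P(E) = 0.711·0.236 + 0.252·0.764 = 0.16780 + 0.19253 = 0.36032.
By Bayes' theorem, P(H|E) = 0.16780 / 0.36032 = 0.466.

P(H | E) ≈ 0.466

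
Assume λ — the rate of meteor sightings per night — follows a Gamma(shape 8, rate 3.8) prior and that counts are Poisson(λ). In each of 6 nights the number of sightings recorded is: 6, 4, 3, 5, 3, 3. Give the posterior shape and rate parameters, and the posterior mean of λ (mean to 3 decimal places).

Posterior: Gamma(shape=32, rate=9.8); mean ≈ 3.265

Total count ∑xᵢ = 24 over n = 6 nights.
Gamma is conjugate to the Poisson likelihood: posterior is Gamma(shape = 8+24 = 32, rate = 3.8+6 = 9.8).
Posterior mean = shape/rate = 32/9.8 = 3.265.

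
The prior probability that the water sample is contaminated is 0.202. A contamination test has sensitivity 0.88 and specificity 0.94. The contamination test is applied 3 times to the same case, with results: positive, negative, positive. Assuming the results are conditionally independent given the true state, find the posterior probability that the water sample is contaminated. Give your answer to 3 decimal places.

Posterior P(H) ≈ 0.874

With H the event that the water sample is contaminated, the joint likelihood of the observed sequence is P(data|H) = 0.88·0.12·0.88 = 0.092928 and P(data|¬H) = 0.06·0.94·0.06 = 0.0033840.
Bayes: P(H|data) = 0.202·0.092928 / (0.202·0.092928 + 0.798·0.0033840) = 0.018771/0.021472 = 0.8742.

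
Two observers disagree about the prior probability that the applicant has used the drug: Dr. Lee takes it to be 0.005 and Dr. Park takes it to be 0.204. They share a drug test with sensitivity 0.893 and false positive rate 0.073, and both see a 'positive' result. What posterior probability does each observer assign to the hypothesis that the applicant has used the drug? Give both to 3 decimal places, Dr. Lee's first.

The likelihood ratio for a 'positive' result is 0.893/0.073 = 12.233.
Dr. Lee: prior odds 0.005/0.995 = 0.0050251; posterior odds 0.061472; posterior probability 0.058.
Dr. Park: prior odds 0.204/0.796 = 0.25628; posterior odds 3.1351; posterior probability 0.758.

Dr. Lee: 0.058; Dr. Park: 0.758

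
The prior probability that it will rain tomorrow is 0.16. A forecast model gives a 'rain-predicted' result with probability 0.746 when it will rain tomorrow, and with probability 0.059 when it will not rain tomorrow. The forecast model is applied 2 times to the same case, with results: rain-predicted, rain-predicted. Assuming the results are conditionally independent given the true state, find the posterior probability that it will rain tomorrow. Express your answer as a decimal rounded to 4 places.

With H the event that it will rain tomorrow, the joint likelihood of the observed sequence is P(data|H) = 0.746·0.746 = 0.55652 and P(data|¬H) = 0.059·0.059 = 0.0034810.
Bayes: P(H|data) = 0.16·0.55652 / (0.16·0.55652 + 0.84·0.0034810) = 0.089043/0.091967 = 0.9682.

Posterior P(H) ≈ 0.9682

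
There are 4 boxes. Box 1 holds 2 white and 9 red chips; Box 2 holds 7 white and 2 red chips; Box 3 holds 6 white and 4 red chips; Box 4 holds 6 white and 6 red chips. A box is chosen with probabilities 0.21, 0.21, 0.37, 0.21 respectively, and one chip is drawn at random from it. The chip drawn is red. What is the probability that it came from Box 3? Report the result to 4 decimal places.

Posterior probability ≈ 0.3139

P(red|Box 1) = 0.8182; P(red|Box 2) = 0.2222; P(red|Box 3) = 0.4; P(red|Box 4) = 0.5.
Prior × likelihood for each source: 0.21·0.8182=0.1718, 0.21·0.2222=0.04667, 0.37·0.4=0.1480, 0.21·0.5=0.1050. Summing gives P(red) = 0.47148.
P(Box 3 | red) = 0.1480 / 0.47148 = 0.3139.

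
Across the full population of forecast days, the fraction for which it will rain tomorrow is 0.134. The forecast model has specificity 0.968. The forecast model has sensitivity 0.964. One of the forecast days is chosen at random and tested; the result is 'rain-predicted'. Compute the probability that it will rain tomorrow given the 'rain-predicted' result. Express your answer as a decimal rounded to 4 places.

Let H be the event that it will rain tomorrow. P(H) = 0.134, so P(¬H) = 0.866. With E the 'rain-predicted' result, P(E|H) = 0.964 and P(E|¬H) = 0.032.
P(E) = 0.964·0.134 + 0.032·0.866 = 0.12918 + 0.027712 = 0.15689.
By Bayes' theorem, P(H|E) = 0.12918 / 0.15689 = 0.8234.

P(H | E) ≈ 0.8234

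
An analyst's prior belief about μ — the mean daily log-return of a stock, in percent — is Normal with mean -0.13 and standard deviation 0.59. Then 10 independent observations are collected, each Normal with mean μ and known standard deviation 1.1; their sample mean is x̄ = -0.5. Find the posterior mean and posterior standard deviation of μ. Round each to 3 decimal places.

Posterior mean ≈ -0.405; posterior SD ≈ 0.300

With known σ, the Normal prior is conjugate. Weight on the data is w = (n/σ²)/(n/σ² + 1/τ₀²) = 8.26446/(8.26446+2.87274) = 0.74206.
Posterior mean = w·x̄ + (1−w)·μ₀ = 0.74206·-0.5 + 0.25794·-0.13 = -0.405. Posterior variance = 1/(8.26446+2.87274) = 0.0897892, so SD = 0.300.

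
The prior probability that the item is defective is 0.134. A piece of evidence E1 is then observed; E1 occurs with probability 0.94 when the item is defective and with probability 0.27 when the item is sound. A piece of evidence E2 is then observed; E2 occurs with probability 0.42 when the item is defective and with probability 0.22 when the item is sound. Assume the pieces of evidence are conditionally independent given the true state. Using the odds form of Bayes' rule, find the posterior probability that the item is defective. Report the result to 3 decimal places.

Posterior probability ≈ 0.507

Prior odds = 0.134/(1−0.134) = 0.15473.
Likelihood ratio for E1 = 0.94/0.27 = 3.4815.
Likelihood ratio for E2 = 0.42/0.22 = 1.9091.
Posterior odds = prior odds × LR₁ × LR₂ = 1.0284.
Posterior probability = odds/(1+odds) = 1.0284/2.0284 = 0.507.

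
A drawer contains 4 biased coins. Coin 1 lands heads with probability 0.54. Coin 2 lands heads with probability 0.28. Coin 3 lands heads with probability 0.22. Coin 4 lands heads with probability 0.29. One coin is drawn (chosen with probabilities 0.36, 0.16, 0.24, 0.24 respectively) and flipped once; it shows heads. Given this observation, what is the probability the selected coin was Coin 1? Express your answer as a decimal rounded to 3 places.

P(heads|C1) = 0.54; P(heads|C2) = 0.28; P(heads|C3) = 0.22; P(heads|C4) = 0.29.
Prior × likelihood for each source: 0.36·0.54=0.1944, 0.16·0.28=0.04480, 0.24·0.22=0.05280, 0.24·0.29=0.06960. Summing gives P(heads) = 0.36160.
P(Coin 1 | heads) = 0.1944 / 0.36160 = 0.538.

Posterior probability ≈ 0.538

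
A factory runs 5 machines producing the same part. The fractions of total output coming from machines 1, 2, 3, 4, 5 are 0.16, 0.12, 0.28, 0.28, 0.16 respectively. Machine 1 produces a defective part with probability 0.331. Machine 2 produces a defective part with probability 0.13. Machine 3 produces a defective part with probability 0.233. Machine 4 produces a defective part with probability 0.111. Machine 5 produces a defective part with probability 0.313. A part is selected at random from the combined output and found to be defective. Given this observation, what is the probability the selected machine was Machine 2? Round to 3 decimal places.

P(defective|M1) = 0.331; P(defective|M2) = 0.13; P(defective|M3) = 0.233; P(defective|M4) = 0.111; P(defective|M5) = 0.313.
Prior × likelihood for each source: 0.16·0.331=0.05296, 0.12·0.13=0.01560, 0.28·0.233=0.06524, 0.28·0.111=0.03108, 0.16·0.313=0.05008. Summing gives P(defective) = 0.21496.
P(Machine 2 | defective) = 0.01560 / 0.21496 = 0.073.

Posterior probability ≈ 0.073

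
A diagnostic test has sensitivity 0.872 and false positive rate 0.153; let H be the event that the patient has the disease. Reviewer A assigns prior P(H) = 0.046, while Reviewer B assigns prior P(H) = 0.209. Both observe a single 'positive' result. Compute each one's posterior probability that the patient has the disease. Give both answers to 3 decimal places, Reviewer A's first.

The likelihood ratio for a 'positive' result is 0.872/0.153 = 5.6993.
Reviewer A: prior odds 0.046/0.954 = 0.048218; posterior odds 0.27481; posterior probability 0.216.
Reviewer B: prior odds 0.209/0.791 = 0.26422; posterior odds 1.5059; posterior probability 0.601.

Reviewer A: 0.216; Reviewer B: 0.601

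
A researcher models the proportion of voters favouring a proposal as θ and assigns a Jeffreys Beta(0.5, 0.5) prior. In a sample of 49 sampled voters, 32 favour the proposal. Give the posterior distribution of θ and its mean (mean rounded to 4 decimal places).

Posterior: Beta(32.5, 17.5); mean ≈ 0.6500

The binomial likelihood is conjugate to the Beta prior: with 32 successes and 17 failures, the posterior is Beta(0.5+32, 0.5+17) = Beta(32.5, 17.5).
Posterior mean = α/(α+β) = 32.5/50 = 0.6500.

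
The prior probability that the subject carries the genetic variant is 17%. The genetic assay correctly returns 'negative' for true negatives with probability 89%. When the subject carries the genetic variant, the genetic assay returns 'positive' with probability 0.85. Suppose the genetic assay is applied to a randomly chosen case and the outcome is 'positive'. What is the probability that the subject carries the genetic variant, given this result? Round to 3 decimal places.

Let H be the event that the subject carries the genetic variant. P(H) = 0.17, so P(¬H) = 0.83. With E the 'positive' result, P(E|H) = 0.85 and P(E|¬H) = 0.11.
P(E) = 0.85·0.17 + 0.11·0.83 = 0.14450 + 0.091300 = 0.23580.
By Bayes' theorem, P(H|E) = 0.14450 / 0.23580 = 0.613.

P(H | E) ≈ 0.613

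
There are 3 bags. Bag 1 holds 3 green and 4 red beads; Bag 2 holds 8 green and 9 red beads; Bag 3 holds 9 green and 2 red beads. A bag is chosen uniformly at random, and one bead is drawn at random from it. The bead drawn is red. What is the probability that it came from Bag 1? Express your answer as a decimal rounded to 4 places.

Tabulate prior·likelihood by source: [1] prior 0.333333, lik 0.5714, product 0.1905; [2] prior 0.333333, lik 0.5294, product 0.1765; [3] prior 0.333333, lik 0.1818, product 0.06061.
Normalizing constant = 0.42755; the posterior for Bag 1 is its product over the sum, 0.1905/0.42755 = 0.4455.

Posterior probability ≈ 0.4455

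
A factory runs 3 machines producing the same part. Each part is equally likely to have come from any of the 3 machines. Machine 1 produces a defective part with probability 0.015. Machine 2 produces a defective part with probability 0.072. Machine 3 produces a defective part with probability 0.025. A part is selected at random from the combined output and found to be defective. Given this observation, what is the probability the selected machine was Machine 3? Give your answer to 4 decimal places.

Tabulate prior·likelihood by source: [1] prior 0.333333, lik 0.015, product 0.005000; [2] prior 0.333333, lik 0.072, product 0.02400; [3] prior 0.333333, lik 0.025, product 0.008333.
Normalizing constant = 0.037333; the posterior for Machine 3 is its product over the sum, 0.008333/0.037333 = 0.2232.

Posterior probability ≈ 0.2232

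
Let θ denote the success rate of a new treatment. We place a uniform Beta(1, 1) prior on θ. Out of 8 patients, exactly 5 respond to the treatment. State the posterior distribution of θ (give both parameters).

The binomial likelihood is conjugate to the Beta prior: with 5 successes and 3 failures, the posterior is Beta(1+5, 1+3) = Beta(6, 4).

Posterior: Beta(6, 4)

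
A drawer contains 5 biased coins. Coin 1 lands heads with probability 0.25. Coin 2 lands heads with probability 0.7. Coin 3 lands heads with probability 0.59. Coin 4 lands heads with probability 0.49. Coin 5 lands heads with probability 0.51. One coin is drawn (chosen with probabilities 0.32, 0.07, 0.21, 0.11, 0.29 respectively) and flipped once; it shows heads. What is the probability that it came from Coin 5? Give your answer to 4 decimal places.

P(heads|C1) = 0.25; P(heads|C2) = 0.7; P(heads|C3) = 0.59; P(heads|C4) = 0.49; P(heads|C5) = 0.51.
Prior × likelihood for each source: 0.32·0.25=0.08000, 0.07·0.7=0.04900, 0.21·0.59=0.1239, 0.11·0.49=0.05390, 0.29·0.51=0.1479. Summing gives P(heads) = 0.45470.
P(Coin 5 | heads) = 0.1479 / 0.45470 = 0.3253.

Posterior probability ≈ 0.3253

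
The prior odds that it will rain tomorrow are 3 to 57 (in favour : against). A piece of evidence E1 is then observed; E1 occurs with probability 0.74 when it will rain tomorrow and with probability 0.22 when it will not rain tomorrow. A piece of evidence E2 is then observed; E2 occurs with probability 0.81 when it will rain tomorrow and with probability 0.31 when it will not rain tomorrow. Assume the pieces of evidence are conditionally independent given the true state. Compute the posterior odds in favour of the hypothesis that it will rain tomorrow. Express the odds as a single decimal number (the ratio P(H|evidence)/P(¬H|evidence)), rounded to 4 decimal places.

Prior odds = 3/57 = 0.052632. In log-odds, ln(0.052632) = -2.9444.
Add log likelihood ratios: ln(3.3636) + ln(2.6129) = 2.1735.
Posterior log-odds = -0.77095, so posterior odds = exp(-0.77095) = 0.46257.

Posterior odds ≈ 0.4626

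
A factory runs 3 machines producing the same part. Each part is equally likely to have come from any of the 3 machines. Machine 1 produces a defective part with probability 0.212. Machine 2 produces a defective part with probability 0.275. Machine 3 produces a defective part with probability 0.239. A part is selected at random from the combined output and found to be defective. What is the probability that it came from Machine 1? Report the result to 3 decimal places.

P(defective|M1) = 0.212; P(defective|M2) = 0.275; P(defective|M3) = 0.239.
Prior × likelihood for each source: 0.333333·0.212=0.07067, 0.333333·0.275=0.09167, 0.333333·0.239=0.07967. Summing gives P(defective) = 0.24200.
P(Machine 1 | defective) = 0.07067 / 0.24200 = 0.292.

Posterior probability ≈ 0.292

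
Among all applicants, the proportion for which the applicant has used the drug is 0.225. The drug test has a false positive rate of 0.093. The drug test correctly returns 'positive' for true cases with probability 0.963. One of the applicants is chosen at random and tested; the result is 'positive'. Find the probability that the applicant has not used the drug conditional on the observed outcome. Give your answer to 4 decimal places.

Let H be the event that the applicant has used the drug. P(H) = 0.225, so P(¬H) = 0.775. With E the 'positive' result, P(E|H) = 0.963 and P(E|¬H) = 0.093.
P(E) = 0.963·0.225 + 0.093·0.775 = 0.21668 + 0.072075 = 0.28875.
By Bayes' theorem, P(H|E) = 0.21668 / 0.28875 = 0.7504. Hence P(¬H|E) = 1 − 0.7504 = 0.2496.

P(¬H | E) ≈ 0.2496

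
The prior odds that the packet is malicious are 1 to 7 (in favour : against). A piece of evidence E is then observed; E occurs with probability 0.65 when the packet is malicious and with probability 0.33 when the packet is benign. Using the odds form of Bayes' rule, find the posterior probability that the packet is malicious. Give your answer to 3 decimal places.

Posterior probability ≈ 0.220

Prior odds = 1/7 = 0.14286. In log-odds, ln(0.14286) = -1.9459.
Add log likelihood ratio: ln(1.9697) = 0.67788.
Posterior log-odds = -1.2680, so posterior odds = exp(-1.2680) = 0.28139. Converting, P(H|E) = 0.28139/1.2814 = 0.220.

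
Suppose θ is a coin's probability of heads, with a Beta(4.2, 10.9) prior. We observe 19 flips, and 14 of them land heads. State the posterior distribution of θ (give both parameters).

Observing 14 successes and 5 failures updates Beta(4.2, 10.9) by adding the success and failure counts to the two shape parameters: α = 4.2+14 = 18.2, β = 10.9+5 = 15.9.

Posterior: Beta(18.2, 15.9)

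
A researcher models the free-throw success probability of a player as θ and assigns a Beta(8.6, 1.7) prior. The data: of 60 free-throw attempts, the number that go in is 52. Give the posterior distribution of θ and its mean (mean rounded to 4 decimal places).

Posterior: Beta(60.6, 9.7); mean ≈ 0.8620

Observing 52 successes and 8 failures updates Beta(8.6, 1.7) by adding the success and failure counts to the two shape parameters: α = 8.6+52 = 60.6, β = 1.7+8 = 9.7.
E[θ | data] = 60.6/(60.6+9.7) = 0.8620.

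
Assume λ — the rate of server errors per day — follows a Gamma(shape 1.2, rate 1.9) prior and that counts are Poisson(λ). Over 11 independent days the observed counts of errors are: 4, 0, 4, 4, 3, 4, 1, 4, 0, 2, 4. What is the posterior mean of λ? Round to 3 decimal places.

Posterior mean ≈ 2.419

The Poisson likelihood adds the total count to the shape and the number of exposure periods to the rate. Here ∑xᵢ = 30 and n = 11, so shape 1.2→31.2 and rate 1.9→12.9.
E[λ | data] = 31.2/12.9 = 2.419.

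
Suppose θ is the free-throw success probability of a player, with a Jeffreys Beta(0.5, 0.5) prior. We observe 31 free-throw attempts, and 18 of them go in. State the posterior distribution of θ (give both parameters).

Posterior: Beta(18.5, 13.5)

Observing 18 successes and 13 failures updates Beta(0.5, 0.5) by adding the success and failure counts to the two shape parameters: α = 0.5+18 = 18.5, β = 0.5+13 = 13.5.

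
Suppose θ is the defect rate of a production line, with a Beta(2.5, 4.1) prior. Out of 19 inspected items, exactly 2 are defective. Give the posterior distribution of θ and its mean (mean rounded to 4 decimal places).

Observing 2 successes and 17 failures updates Beta(2.5, 4.1) by adding the success and failure counts to the two shape parameters: α = 2.5+2 = 4.5, β = 4.1+17 = 21.1.
Posterior mean = α/(α+β) = 4.5/25.6 = 0.1758.

Posterior: Beta(4.5, 21.1); mean ≈ 0.1758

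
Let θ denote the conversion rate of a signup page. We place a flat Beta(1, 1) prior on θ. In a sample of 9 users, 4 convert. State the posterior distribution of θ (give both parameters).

Posterior: Beta(5, 6)

Observing 4 successes and 5 failures updates Beta(1, 1) by adding the success and failure counts to the two shape parameters: α = 1+4 = 5, β = 1+5 = 6.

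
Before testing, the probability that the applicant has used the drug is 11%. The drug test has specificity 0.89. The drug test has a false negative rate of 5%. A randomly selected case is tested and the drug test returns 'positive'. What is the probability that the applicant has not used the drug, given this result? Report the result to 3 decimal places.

Write H for 'the applicant has used the drug'. Prior odds H:¬H = 0.11/0.89 = 0.12360. For the 'positive' outcome, the likelihood ratio is 0.95/0.11 = 8.6364.
Posterior odds = 0.12360 × 8.6364 = 1.0674, so P(H|E) = 1.0674/(1+1.0674) = 0.516. Then P(¬H|E) = 1 − 0.516 = 0.484.

P(¬H | E) ≈ 0.484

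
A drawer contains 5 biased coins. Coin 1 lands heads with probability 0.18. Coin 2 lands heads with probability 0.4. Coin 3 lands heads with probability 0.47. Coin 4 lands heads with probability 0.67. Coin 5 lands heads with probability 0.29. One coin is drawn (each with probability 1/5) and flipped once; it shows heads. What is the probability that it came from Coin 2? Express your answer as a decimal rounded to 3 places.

P(heads|C1) = 0.18; P(heads|C2) = 0.4; P(heads|C3) = 0.47; P(heads|C4) = 0.67; P(heads|C5) = 0.29.
Prior × likelihood for each source: 0.2·0.18=0.03600, 0.2·0.4=0.08000, 0.2·0.47=0.09400, 0.2·0.67=0.1340, 0.2·0.29=0.05800. Summing gives P(heads) = 0.40200.
P(Coin 2 | heads) = 0.08000 / 0.40200 = 0.199.

Posterior probability ≈ 0.199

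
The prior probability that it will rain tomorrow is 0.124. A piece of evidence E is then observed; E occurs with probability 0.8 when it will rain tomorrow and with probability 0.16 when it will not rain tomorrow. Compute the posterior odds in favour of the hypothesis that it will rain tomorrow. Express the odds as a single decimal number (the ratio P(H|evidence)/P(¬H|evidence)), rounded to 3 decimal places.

Prior odds = 0.124/(1−0.124) = 0.14155.
Likelihood ratio for E = 0.8/0.16 = 5.0000.
Posterior odds = prior odds × LR = 0.70776.

Posterior odds ≈ 0.708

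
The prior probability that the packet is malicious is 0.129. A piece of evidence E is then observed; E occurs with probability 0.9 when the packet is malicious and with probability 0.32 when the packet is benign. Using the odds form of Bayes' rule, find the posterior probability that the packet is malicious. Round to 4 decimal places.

Prior odds = 0.129/(1−0.129) = 0.14811.
Likelihood ratio for E = 0.9/0.32 = 2.8125.
Posterior odds = prior odds × LR = 0.41655.
Posterior probability = odds/(1+odds) = 0.41655/1.4165 = 0.2941.

Posterior probability ≈ 0.2941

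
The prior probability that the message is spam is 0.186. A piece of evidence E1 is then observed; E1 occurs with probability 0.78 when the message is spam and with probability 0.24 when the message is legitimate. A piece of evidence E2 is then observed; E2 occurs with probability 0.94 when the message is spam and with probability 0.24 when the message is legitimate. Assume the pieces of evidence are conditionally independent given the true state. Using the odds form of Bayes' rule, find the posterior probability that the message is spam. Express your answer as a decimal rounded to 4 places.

Prior odds = 0.186/(1−0.186) = 0.22850. In log-odds, ln(0.22850) = -1.4762.
Add log likelihood ratios: ln(3.2500) + ln(3.9167) = 2.5439.
Posterior log-odds = 1.0677, so posterior odds = exp(1.0677) = 2.9086. Converting, P(H|E) = 2.9086/3.9086 = 0.7442.

Posterior probability ≈ 0.7442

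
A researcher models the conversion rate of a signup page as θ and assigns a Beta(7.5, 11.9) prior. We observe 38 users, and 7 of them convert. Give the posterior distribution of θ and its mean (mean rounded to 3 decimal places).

The binomial likelihood is conjugate to the Beta prior: with 7 successes and 31 failures, the posterior is Beta(7.5+7, 11.9+31) = Beta(14.5, 42.9).
Posterior mean = α/(α+β) = 14.5/57.4 = 0.253.

Posterior: Beta(14.5, 42.9); mean ≈ 0.253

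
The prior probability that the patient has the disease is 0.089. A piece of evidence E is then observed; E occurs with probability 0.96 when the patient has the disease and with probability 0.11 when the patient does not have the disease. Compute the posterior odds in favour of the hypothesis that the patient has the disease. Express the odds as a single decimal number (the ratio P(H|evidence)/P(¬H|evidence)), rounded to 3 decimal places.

Posterior odds ≈ 0.853

Prior odds = 0.089/(1−0.089) = 0.097695. In log-odds, ln(0.097695) = -2.3259.
Add log likelihood ratio: ln(8.7273) = 2.1665.
Posterior log-odds = -0.15945, so posterior odds = exp(-0.15945) = 0.85261.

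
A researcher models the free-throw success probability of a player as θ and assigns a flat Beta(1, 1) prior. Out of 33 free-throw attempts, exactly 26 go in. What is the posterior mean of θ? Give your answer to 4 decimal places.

The binomial likelihood is conjugate to the Beta prior: with 26 successes and 7 failures, the posterior is Beta(1+26, 1+7) = Beta(27, 8).
E[θ | data] = 27/(27+8) = 0.7714.

Posterior mean ≈ 0.7714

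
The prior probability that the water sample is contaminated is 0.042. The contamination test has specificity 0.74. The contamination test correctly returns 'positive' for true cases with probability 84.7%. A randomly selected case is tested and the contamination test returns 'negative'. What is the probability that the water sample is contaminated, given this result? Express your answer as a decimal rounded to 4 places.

P(H | E) ≈ 0.0090

Write H for 'the water sample is contaminated'. Prior odds H:¬H = 0.042/0.958 = 0.043841. For the 'negative' outcome, the likelihood ratio is 0.153/0.74 = 0.20676.
Posterior odds = 0.043841 × 0.20676 = 0.0090645, so P(H|E) = 0.0090645/(1+0.0090645) = 0.0090.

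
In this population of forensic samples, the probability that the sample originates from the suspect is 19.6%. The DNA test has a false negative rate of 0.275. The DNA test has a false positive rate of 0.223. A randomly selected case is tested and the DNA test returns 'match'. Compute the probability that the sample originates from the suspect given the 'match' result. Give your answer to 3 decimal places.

Write H for 'the sample originates from the suspect'. Prior odds H:¬H = 0.196/0.804 = 0.24378. For the 'match' outcome, the likelihood ratio is 0.725/0.223 = 3.2511.
Posterior odds = 0.24378 × 3.2511 = 0.79256, so P(H|E) = 0.79256/(1+0.79256) = 0.442.

P(H | E) ≈ 0.442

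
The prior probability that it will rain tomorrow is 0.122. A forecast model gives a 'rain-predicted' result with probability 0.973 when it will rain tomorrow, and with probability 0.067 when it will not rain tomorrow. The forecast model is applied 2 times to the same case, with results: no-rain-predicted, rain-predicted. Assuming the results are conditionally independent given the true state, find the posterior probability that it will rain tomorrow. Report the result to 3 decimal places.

With H the event that it will rain tomorrow, the joint likelihood of the observed sequence is P(data|H) = 0.027·0.973 = 0.026271 and P(data|¬H) = 0.933·0.067 = 0.062511.
Bayes: P(H|data) = 0.122·0.026271 / (0.122·0.026271 + 0.878·0.062511) = 0.0032051/0.058090 = 0.0552.

Posterior P(H) ≈ 0.055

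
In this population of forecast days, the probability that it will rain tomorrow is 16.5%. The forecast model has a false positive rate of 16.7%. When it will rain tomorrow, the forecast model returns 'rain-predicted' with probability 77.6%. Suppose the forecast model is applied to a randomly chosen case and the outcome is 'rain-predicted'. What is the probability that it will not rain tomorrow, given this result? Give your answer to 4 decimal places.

P(¬H | E) ≈ 0.5213

Write H for 'it will rain tomorrow'. Prior odds H:¬H = 0.165/0.835 = 0.19760. For the 'rain-predicted' outcome, the likelihood ratio is 0.776/0.167 = 4.6467.
Posterior odds = 0.19760 × 4.6467 = 0.91821, so P(H|E) = 0.91821/(1+0.91821) = 0.4787. Then P(¬H|E) = 1 − 0.4787 = 0.5213.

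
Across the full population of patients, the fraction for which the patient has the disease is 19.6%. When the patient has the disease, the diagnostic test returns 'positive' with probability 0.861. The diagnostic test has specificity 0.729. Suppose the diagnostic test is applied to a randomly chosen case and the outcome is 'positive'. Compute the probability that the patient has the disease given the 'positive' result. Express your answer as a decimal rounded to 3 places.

P(H | E) ≈ 0.436

Let H be the event that the patient has the disease. P(H) = 0.196, so P(¬H) = 0.804. With E the 'positive' result, P(E|H) = 0.861 and P(E|¬H) = 0.271.
P(E) = 0.861·0.196 + 0.271·0.804 = 0.16876 + 0.21788 = 0.38664.
By Bayes' theorem, P(H|E) = 0.16876 / 0.38664 = 0.436.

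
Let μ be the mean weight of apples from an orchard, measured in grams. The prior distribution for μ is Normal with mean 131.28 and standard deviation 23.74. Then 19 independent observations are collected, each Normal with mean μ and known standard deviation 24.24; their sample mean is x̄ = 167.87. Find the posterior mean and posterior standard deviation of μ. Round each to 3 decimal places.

Posterior mean ≈ 165.967; posterior SD ≈ 5.414

With known σ, the Normal prior is conjugate. Weight on the data is w = (n/σ²)/(n/σ² + 1/τ₀²) = 0.0323362/(0.0323362+0.00177435) = 0.94798.
Posterior mean = w·x̄ + (1−w)·μ₀ = 0.94798·167.87 + 0.052018·131.28 = 165.967. Posterior variance = 1/(0.0323362+0.00177435) = 29.3165, so SD = 5.414.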